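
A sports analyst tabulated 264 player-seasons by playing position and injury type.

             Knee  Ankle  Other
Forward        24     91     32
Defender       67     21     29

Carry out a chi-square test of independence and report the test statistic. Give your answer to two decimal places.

Row totals: 147, 117. Column totals: 91, 112, 61. Grand total N = 264.
Expected counts (row total × column total / N):
  Forward, Knee: 147×91/264 = 50.670
  Forward, Ankle: 147×112/264 = 62.364
  Forward, Other: 147×61/264 = 33.966
  Defender, Knee: 117×91/264 = 40.330
  Defender, Ankle: 117×112/264 = 49.636
  Defender, Other: 117×61/264 = 27.034
Contributions (O − E)²/E:
  (24 − 50.670)²/50.670 = 14.0377
  (91 − 62.364)²/62.364 = 13.1489
  (32 − 33.966)²/33.966 = 0.1138
  (67 − 40.330)²/40.330 = 17.6367
  (21 − 49.636)²/49.636 = 16.5207
  (29 − 27.034)²/27.034 = 0.1430
χ² = 14.0377 + 13.1489 + 0.1138 + 17.6367 + 16.5207 + 0.1430 = 61.60

61.60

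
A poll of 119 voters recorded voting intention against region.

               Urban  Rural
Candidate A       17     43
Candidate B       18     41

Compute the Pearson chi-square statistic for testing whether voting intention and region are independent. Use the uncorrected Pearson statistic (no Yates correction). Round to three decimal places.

Row totals: 60, 59. Column totals: 35, 84. Grand total N = 119.
Expected counts (row total × column total / N):
  Candidate A, Urban: 60×35/119 = 17.6471
  Candidate A, Rural: 60×84/119 = 42.3529
  Candidate B, Urban: 59×35/119 = 17.3529
  Candidate B, Rural: 59×84/119 = 41.6471
Contributions (O − E)²/E:
  (17 − 17.6471)²/17.6471 = 0.0237
  (43 − 42.3529)²/42.3529 = 0.0099
  (18 − 17.3529)²/17.3529 = 0.0241
  (41 − 41.6471)²/41.6471 = 0.0101
χ² = 0.0237 + 0.0099 + 0.0241 + 0.0101 = 0.068

0.068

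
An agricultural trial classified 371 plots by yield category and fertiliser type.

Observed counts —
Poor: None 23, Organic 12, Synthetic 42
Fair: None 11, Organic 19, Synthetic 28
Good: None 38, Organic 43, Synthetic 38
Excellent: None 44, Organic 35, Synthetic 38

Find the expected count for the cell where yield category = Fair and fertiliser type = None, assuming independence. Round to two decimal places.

Row total (Fair) = 58; column total (None) = 116; grand total N = 371.
Expected count = (row total × column total) / N = 58 × 116 / 371 = 18.13.

18.13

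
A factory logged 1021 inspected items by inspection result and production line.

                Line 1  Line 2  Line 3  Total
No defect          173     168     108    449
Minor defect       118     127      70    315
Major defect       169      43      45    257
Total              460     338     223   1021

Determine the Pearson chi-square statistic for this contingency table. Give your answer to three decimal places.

Grand total N = 1021.
Expected counts (row total × column total / N):
  No defect, Line 1: 449×460/1021 = 202.2919
  No defect, Line 2: 449×338/1021 = 148.6405
  No defect, Line 3: 449×223/1021 = 98.0676
  Minor defect, Line 1: 315×460/1021 = 141.9197
  Minor defect, Line 2: 315×338/1021 = 104.2801
  Minor defect, Line 3: 315×223/1021 = 68.8002
  Major defect, Line 1: 257×460/1021 = 115.7884
  Major defect, Line 2: 257×338/1021 = 85.0793
  Major defect, Line 3: 257×223/1021 = 56.1322
Contributions (O − E)²/E:
  (173 − 202.2919)²/202.2919 = 4.2415
  (168 − 148.6405)²/148.6405 = 2.5215
  (108 − 98.0676)²/98.0676 = 1.0060
  (118 − 141.9197)²/141.9197 = 4.0315
  (127 − 104.2801)²/104.2801 = 4.9501
  (70 − 68.8002)²/68.8002 = 0.0209
  (169 − 115.7884)²/115.7884 = 24.4539
  (43 − 85.0793)²/85.0793 = 20.8120
  (45 − 56.1322)²/56.1322 = 2.2078
χ² = 4.2415 + 2.5215 + 1.0060 + 4.0315 + 4.9501 + 0.0209 + 24.4539 + 20.8120 + 2.2078 = 64.245

64.245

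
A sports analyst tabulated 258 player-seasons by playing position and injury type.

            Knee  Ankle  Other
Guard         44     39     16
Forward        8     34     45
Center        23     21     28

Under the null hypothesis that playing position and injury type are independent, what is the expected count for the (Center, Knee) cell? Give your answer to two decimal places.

20.93

Row total (Center) = 72; column total (Knee) = 75; grand total N = 258.
Expected count = (row total × column total) / N = 72 × 75 / 258 = 20.93.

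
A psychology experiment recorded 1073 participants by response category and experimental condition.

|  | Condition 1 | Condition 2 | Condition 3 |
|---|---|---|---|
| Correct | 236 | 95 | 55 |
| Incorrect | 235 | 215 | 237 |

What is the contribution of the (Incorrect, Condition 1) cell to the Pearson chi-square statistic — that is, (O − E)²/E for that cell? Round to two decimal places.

Row total (Incorrect) = 687; column total (Condition 1) = 471; N = 1073.
Expected count E = 687 × 471 / 1073 = 301.563.
Contribution = (O − E)²/E = (235 − 301.563)² / 301.563 = 14.69.

14.69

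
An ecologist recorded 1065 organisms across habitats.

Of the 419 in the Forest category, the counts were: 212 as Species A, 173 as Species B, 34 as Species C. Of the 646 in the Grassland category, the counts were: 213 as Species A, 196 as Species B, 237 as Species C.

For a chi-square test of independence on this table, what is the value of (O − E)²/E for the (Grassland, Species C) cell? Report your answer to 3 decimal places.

Row total (Grassland) = 646; column total (Species C) = 271; N = 1065.
Expected count E = 646 × 271 / 1065 = 164.38122.
Contribution = (O − E)²/E = (237 − 164.38122)² / 164.38122 = 32.081.

32.081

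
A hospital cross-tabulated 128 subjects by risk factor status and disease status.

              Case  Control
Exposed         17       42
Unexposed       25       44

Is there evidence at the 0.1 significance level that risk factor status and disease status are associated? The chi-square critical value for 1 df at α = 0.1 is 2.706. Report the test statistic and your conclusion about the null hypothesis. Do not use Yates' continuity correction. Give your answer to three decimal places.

0.794; fail to reject H₀

Row totals: 59, 69. Column totals: 42, 86. Grand total N = 128.
Expected counts (row total × column total / N):
  Exposed, Case: 59×42/128 = 19.3594
  Exposed, Control: 59×86/128 = 39.6406
  Unexposed, Case: 69×42/128 = 22.6406
  Unexposed, Control: 69×86/128 = 46.3594
Contributions (O − E)²/E:
  (17 − 19.3594)²/19.3594 = 0.2875
  (42 − 39.6406)²/39.6406 = 0.1404
  (25 − 22.6406)²/22.6406 = 0.2459
  (44 − 46.3594)²/46.3594 = 0.1201
χ² = 0.2875 + 0.1404 + 0.2459 + 0.1201 = 0.794
df = (2−1)(2−1) = 1. Since 0.794 < 2.706, fail to reject the null hypothesis of independence at α = 0.1.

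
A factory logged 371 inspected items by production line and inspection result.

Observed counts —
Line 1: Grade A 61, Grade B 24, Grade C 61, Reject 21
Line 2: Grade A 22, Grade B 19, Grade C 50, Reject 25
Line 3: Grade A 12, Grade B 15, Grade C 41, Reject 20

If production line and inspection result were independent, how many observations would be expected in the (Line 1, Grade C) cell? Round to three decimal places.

68.420

Row total (Line 1) = 167; column total (Grade C) = 152; grand total N = 371.
Expected count = (row total × column total) / N = 167 × 152 / 371 = 68.420.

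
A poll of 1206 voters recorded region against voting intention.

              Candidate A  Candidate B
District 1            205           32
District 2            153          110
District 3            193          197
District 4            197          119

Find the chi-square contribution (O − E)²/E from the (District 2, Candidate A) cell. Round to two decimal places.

0.63

Row total (District 2) = 263; column total (Candidate A) = 748; N = 1206.
Expected count E = 263 × 748 / 1206 = 163.121.
Contribution = (O − E)²/E = (153 − 163.121)² / 163.121 = 0.63.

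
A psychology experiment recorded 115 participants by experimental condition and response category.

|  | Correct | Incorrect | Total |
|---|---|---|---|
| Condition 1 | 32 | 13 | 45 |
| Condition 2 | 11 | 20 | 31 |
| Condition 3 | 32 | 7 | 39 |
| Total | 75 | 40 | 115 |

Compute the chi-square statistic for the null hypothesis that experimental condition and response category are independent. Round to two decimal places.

Grand total N = 115.
Expected counts (row total × column total / N):
  Condition 1, Correct: 45×75/115 = 29.348
  Condition 1, Incorrect: 45×40/115 = 15.652
  Condition 2, Correct: 31×75/115 = 20.217
  Condition 2, Incorrect: 31×40/115 = 10.783
  Condition 3, Correct: 39×75/115 = 25.435
  Condition 3, Incorrect: 39×40/115 = 13.565
Contributions (O − E)²/E:
  (32 − 29.348)²/29.348 = 0.2396
  (13 − 15.652)²/15.652 = 0.4493
  (11 − 20.217)²/20.217 = 4.2021
  (20 − 10.783)²/10.783 = 7.8784
  (32 − 25.435)²/25.435 = 1.6945
  (7 − 13.565)²/13.565 = 3.1772
χ² = 0.2396 + 0.4493 + 4.2021 + 7.8784 + 1.6945 + 3.1772 = 17.64

17.64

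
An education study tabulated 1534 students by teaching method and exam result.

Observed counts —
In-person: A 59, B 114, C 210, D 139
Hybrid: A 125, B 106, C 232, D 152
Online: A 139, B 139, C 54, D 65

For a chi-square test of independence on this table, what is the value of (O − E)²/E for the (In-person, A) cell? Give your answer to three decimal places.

23.583

Row total (In-person) = 522; column total (A) = 323; N = 1534.
Expected count E = 522 × 323 / 1534 = 109.91265.
Contribution = (O − E)²/E = (59 − 109.91265)² / 109.91265 = 23.583.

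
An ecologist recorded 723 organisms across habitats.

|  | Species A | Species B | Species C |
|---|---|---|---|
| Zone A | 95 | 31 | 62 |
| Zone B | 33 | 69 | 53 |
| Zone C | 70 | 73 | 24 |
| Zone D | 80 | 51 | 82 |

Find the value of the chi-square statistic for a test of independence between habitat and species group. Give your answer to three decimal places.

73.361

Row totals: 188, 155, 167, 213. Column totals: 278, 224, 221. Grand total N = 723.
Expected counts (row total × column total / N):
  Zone A, Species A: 188×278/723 = 72.2877
  Zone A, Species B: 188×224/723 = 58.2462
  Zone A, Species C: 188×221/723 = 57.4661
  Zone B, Species A: 155×278/723 = 59.5989
  Zone B, Species B: 155×224/723 = 48.0221
  Zone B, Species C: 155×221/723 = 47.3790
  Zone C, Species A: 167×278/723 = 64.2130
  Zone C, Species B: 167×224/723 = 51.7400
  Zone C, Species C: 167×221/723 = 51.0470
  Zone D, Species A: 213×278/723 = 81.9004
  Zone D, Species B: 213×224/723 = 65.9917
  Zone D, Species C: 213×221/723 = 65.1079
Contributions (O − E)²/E:
  (95 − 72.2877)²/72.2877 = 7.1360
  (31 − 58.2462)²/58.2462 = 12.7451
  (62 − 57.4661)²/57.4661 = 0.3577
  (33 − 59.5989)²/59.5989 = 11.8710
  (69 − 48.0221)²/48.0221 = 9.1640
  (53 − 47.3790)²/47.3790 = 0.6669
  (70 − 64.2130)²/64.2130 = 0.5215
  (73 − 51.7400)²/51.7400 = 8.7357
  (24 − 51.0470)²/51.0470 = 14.3307
  (80 − 81.9004)²/81.9004 = 0.0441
  (51 − 65.9917)²/65.9917 = 3.4057
  (82 − 65.1079)²/65.1079 = 4.3826
χ² = 7.1360 + 12.7451 + 0.3577 + 11.8710 + 9.1640 + 0.6669 + 0.5215 + 8.7357 + 14.3307 + 0.0441 + 3.4057 + 4.3826 = 73.361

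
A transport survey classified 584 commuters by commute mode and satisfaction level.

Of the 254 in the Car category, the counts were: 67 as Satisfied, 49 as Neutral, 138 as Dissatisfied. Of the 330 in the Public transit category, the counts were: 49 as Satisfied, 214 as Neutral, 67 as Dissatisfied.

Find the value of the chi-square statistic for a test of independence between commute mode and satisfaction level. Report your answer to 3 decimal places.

123.095

Row totals: 254, 330. Column totals: 116, 263, 205. Grand total N = 584.
Expected counts (row total × column total / N):
  Car, Satisfied: 254×116/584 = 50.4521
  Car, Neutral: 254×263/584 = 114.3870
  Car, Dissatisfied: 254×205/584 = 89.1610
  Public transit, Satisfied: 330×116/584 = 65.5479
  Public transit, Neutral: 330×263/584 = 148.6130
  Public transit, Dissatisfied: 330×205/584 = 115.8390
Contributions (O − E)²/E:
  (67 − 50.4521)²/50.4521 = 5.4276
  (49 − 114.3870)²/114.3870 = 37.3771
  (138 − 89.1610)²/89.1610 = 26.7521
  (49 − 65.5479)²/65.5479 = 4.1776
  (214 − 148.6130)²/148.6130 = 28.7691
  (67 − 115.8390)²/115.8390 = 20.5911
χ² = 5.4276 + 37.3771 + 26.7521 + 4.1776 + 28.7691 + 20.5911 = 123.095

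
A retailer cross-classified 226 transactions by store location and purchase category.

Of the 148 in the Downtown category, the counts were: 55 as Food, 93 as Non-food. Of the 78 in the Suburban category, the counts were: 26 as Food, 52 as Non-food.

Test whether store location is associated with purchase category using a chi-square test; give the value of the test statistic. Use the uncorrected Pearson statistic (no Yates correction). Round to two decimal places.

Row totals: 148, 78. Column totals: 81, 145. Grand total N = 226.
Expected counts (row total × column total / N):
  Downtown, Food: 148×81/226 = 53.044
  Downtown, Non-food: 148×145/226 = 94.956
  Suburban, Food: 78×81/226 = 27.956
  Suburban, Non-food: 78×145/226 = 50.044
Contributions (O − E)²/E:
  (55 − 53.044)²/53.044 = 0.0721
  (93 − 94.956)²/94.956 = 0.0403
  (26 − 27.956)²/27.956 = 0.1369
  (52 − 50.044)²/50.044 = 0.0765
χ² = 0.0721 + 0.0403 + 0.1369 + 0.0765 = 0.33

0.33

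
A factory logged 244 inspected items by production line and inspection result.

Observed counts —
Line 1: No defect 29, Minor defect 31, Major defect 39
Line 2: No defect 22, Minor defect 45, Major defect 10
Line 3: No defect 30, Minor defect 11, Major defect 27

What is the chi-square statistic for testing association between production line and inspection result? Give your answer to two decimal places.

Row totals: 99, 77, 68. Column totals: 81, 87, 76. Grand total N = 244.
Expected counts (row total × column total / N):
  Line 1, No defect: 99×81/244 = 32.865
  Line 1, Minor defect: 99×87/244 = 35.299
  Line 1, Major defect: 99×76/244 = 30.836
  Line 2, No defect: 77×81/244 = 25.561
  Line 2, Minor defect: 77×87/244 = 27.455
  Line 2, Major defect: 77×76/244 = 23.984
  Line 3, No defect: 68×81/244 = 22.574
  Line 3, Minor defect: 68×87/244 = 24.246
  Line 3, Major defect: 68×76/244 = 21.180
Contributions (O − E)²/E:
  (29 − 32.865)²/32.865 = 0.4545
  (31 − 35.299)²/35.299 = 0.5236
  (39 − 30.836)²/30.836 = 2.1615
  (22 − 25.561)²/25.561 = 0.4961
  (45 − 27.455)²/27.455 = 11.2121
  (10 − 23.984)²/23.984 = 8.1534
  (30 − 22.574)²/22.574 = 2.4429
  (11 − 24.246)²/24.246 = 7.2365
  (27 − 21.180)²/21.180 = 1.5993
χ² = 0.4545 + 0.5236 + 2.1615 + 0.4961 + 11.2121 + 8.1534 + 2.4429 + 7.2365 + 1.5993 = 34.28

34.28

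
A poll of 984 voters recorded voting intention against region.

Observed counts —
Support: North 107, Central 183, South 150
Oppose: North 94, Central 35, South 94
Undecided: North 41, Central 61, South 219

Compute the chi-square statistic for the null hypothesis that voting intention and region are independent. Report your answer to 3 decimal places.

143.330

Row totals: 440, 223, 321. Column totals: 242, 279, 463. Grand total N = 984.
Expected counts (row total × column total / N):
  Support, North: 440×242/984 = 108.21138
  Support, Central: 440×279/984 = 124.75610
  Support, South: 440×463/984 = 207.03252
  Oppose, North: 223×242/984 = 54.84350
  Oppose, Central: 223×279/984 = 63.22866
  Oppose, South: 223×463/984 = 104.92785
  Undecided, North: 321×242/984 = 78.94512
  Undecided, Central: 321×279/984 = 91.01524
  Undecided, South: 321×463/984 = 151.03963
Contributions (O − E)²/E:
  (107 − 108.21138)²/108.21138 = 0.0136
  (183 − 124.75610)²/124.75610 = 27.1919
  (150 − 207.03252)²/207.03252 = 15.7111
  (94 − 54.84350)²/54.84350 = 27.9565
  (35 − 63.22866)²/63.22866 = 12.6028
  (94 − 104.92785)²/104.92785 = 1.1381
  (41 − 78.94512)²/78.94512 = 18.2384
  (61 − 91.01524)²/91.01524 = 9.8985
  (219 − 151.03963)²/151.03963 = 30.5788
χ² = 0.0136 + 27.1919 + 15.7111 + 27.9565 + 12.6028 + 1.1381 + 18.2384 + 9.8985 + 30.5788 = 143.330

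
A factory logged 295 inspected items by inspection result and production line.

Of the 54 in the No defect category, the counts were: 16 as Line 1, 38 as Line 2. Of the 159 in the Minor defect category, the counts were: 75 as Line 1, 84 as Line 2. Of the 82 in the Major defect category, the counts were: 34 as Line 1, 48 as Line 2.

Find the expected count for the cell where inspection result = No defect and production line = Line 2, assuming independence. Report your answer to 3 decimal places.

Row total (No defect) = 54; column total (Line 2) = 170; grand total N = 295.
Expected count = (row total × column total) / N = 54 × 170 / 295 = 31.119.

31.119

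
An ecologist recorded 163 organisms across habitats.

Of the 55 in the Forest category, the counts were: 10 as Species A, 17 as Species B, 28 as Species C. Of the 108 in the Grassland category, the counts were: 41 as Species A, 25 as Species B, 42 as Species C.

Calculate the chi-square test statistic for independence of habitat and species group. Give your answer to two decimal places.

6.64

Row totals: 55, 108. Column totals: 51, 42, 70. Grand total N = 163.
Expected counts (row total × column total / N):
  Forest, Species A: 55×51/163 = 17.209
  Forest, Species B: 55×42/163 = 14.172
  Forest, Species C: 55×70/163 = 23.620
  Grassland, Species A: 108×51/163 = 33.791
  Grassland, Species B: 108×42/163 = 27.828
  Grassland, Species C: 108×70/163 = 46.380
Contributions (O − E)²/E:
  (10 − 17.209)²/17.209 = 3.0199
  (17 − 14.172)²/14.172 = 0.5643
  (28 − 23.620)²/23.620 = 0.8122
  (41 − 33.791)²/33.791 = 1.5380
  (25 − 27.828)²/27.828 = 0.2874
  (42 − 46.380)²/46.380 = 0.4136
χ² = 3.0199 + 0.5643 + 0.8122 + 1.5380 + 0.2874 + 0.4136 = 6.64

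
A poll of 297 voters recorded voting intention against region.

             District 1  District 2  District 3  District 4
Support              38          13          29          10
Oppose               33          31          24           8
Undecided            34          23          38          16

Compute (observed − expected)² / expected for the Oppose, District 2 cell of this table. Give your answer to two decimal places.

4.03

Row total (Oppose) = 96; column total (District 2) = 67; N = 297.
Expected count E = 96 × 67 / 297 = 21.6566.
Contribution = (O − E)²/E = (31 − 21.6566)² / 21.6566 = 4.03.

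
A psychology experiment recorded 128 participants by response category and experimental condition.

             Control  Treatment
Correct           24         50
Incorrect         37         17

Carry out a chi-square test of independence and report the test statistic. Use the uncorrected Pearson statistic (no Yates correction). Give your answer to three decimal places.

Row totals: 74, 54. Column totals: 61, 67. Grand total N = 128.
Expected counts (row total × column total / N):
  Correct, Control: 74×61/128 = 35.2656
  Correct, Treatment: 74×67/128 = 38.7344
  Incorrect, Control: 54×61/128 = 25.7344
  Incorrect, Treatment: 54×67/128 = 28.2656
Contributions (O − E)²/E:
  (24 − 35.2656)²/35.2656 = 3.5988
  (50 − 38.7344)²/38.7344 = 3.2765
  (37 − 25.7344)²/25.7344 = 4.9317
  (17 − 28.2656)²/28.2656 = 4.4900
χ² = 3.5988 + 3.2765 + 4.9317 + 4.4900 = 16.297

16.297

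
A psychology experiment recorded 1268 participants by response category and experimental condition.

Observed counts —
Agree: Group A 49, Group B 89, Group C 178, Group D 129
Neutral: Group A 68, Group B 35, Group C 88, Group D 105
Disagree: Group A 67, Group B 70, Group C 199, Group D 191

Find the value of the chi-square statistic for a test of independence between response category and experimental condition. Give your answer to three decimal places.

Row totals: 445, 296, 527. Column totals: 184, 194, 465, 425. Grand total N = 1268.
Expected counts (row total × column total / N):
  Agree, Group A: 445×184/1268 = 64.574132
  Agree, Group B: 445×194/1268 = 68.083596
  Agree, Group C: 445×465/1268 = 163.190063
  Agree, Group D: 445×425/1268 = 149.152208
  Neutral, Group A: 296×184/1268 = 42.952681
  Neutral, Group B: 296×194/1268 = 45.287066
  Neutral, Group C: 296×465/1268 = 108.548896
  Neutral, Group D: 296×425/1268 = 99.211356
  Disagree, Group A: 527×184/1268 = 76.473186
  Disagree, Group B: 527×194/1268 = 80.629338
  Disagree, Group C: 527×465/1268 = 193.261041
  Disagree, Group D: 527×425/1268 = 176.636435
Contributions (O − E)²/E:
  (49 − 64.574132)²/64.574132 = 3.7562
  (89 − 68.083596)²/68.083596 = 6.4259
  (178 − 163.190063)²/163.190063 = 1.3440
  (129 − 149.152208)²/149.152208 = 2.7228
  (68 − 42.952681)²/42.952681 = 14.6060
  (35 − 45.287066)²/45.287066 = 2.3367
  (88 − 108.548896)²/108.548896 = 3.8900
  (105 − 99.211356)²/99.211356 = 0.3377
  (67 − 76.473186)²/76.473186 = 1.1735
  (70 − 80.629338)²/80.629338 = 1.4013
  (199 − 193.261041)²/193.261041 = 0.1704
  (191 − 176.636435)²/176.636435 = 1.1680
χ² = 3.7562 + 6.4259 + 1.3440 + 2.7228 + 14.6060 + 2.3367 + 3.8900 + 0.3377 + 1.1735 + 1.4013 + 0.1704 + 1.1680 = 39.333

39.333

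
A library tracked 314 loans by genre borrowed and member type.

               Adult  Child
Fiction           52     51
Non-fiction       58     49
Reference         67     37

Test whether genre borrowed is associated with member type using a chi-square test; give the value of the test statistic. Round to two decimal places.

4.40

Row totals: 103, 107, 104. Column totals: 177, 137. Grand total N = 314.
Expected counts (row total × column total / N):
  Fiction, Adult: 103×177/314 = 58.061
  Fiction, Child: 103×137/314 = 44.939
  Non-fiction, Adult: 107×177/314 = 60.315
  Non-fiction, Child: 107×137/314 = 46.685
  Reference, Adult: 104×177/314 = 58.624
  Reference, Child: 104×137/314 = 45.376
Contributions (O − E)²/E:
  (52 − 58.061)²/58.061 = 0.6327
  (51 − 44.939)²/44.939 = 0.8175
  (58 − 60.315)²/60.315 = 0.0889
  (49 − 46.685)²/46.685 = 0.1148
  (67 − 58.624)²/58.624 = 1.1967
  (37 − 45.376)²/45.376 = 1.5461
χ² = 0.6327 + 0.8175 + 0.0889 + 0.1148 + 1.1967 + 1.5461 = 4.40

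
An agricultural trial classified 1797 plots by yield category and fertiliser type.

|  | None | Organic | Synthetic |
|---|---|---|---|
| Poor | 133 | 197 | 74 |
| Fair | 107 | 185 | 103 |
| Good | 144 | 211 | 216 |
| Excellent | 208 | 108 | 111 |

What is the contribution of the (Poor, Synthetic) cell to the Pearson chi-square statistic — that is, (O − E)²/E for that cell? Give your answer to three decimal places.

13.637

Row total (Poor) = 404; column total (Synthetic) = 504; N = 1797.
Expected count E = 404 × 504 / 1797 = 113.3088.
Contribution = (O − E)²/E = (74 − 113.3088)² / 113.3088 = 13.637.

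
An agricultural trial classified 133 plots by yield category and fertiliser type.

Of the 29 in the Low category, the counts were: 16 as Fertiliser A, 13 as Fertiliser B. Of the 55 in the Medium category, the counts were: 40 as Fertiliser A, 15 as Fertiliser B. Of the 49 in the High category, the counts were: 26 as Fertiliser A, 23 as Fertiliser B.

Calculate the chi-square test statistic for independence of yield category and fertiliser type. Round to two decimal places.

Row totals: 29, 55, 49. Column totals: 82, 51. Grand total N = 133.
Expected counts (row total × column total / N):
  Low, Fertiliser A: 29×82/133 = 17.880
  Low, Fertiliser B: 29×51/133 = 11.120
  Medium, Fertiliser A: 55×82/133 = 33.910
  Medium, Fertiliser B: 55×51/133 = 21.090
  High, Fertiliser A: 49×82/133 = 30.211
  High, Fertiliser B: 49×51/133 = 18.789
Contributions (O − E)²/E:
  (16 − 17.880)²/17.880 = 0.1977
  (13 − 11.120)²/11.120 = 0.3178
  (40 − 33.910)²/33.910 = 1.0937
  (15 − 21.090)²/21.090 = 1.7586
  (26 − 30.211)²/30.211 = 0.5870
  (23 − 18.789)²/18.789 = 0.9438
χ² = 0.1977 + 0.3178 + 1.0937 + 1.7586 + 0.5870 + 0.9438 = 4.90

4.90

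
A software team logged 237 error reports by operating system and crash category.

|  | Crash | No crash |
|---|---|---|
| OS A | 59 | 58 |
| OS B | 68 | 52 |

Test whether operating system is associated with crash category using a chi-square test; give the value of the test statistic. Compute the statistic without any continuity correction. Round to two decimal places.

0.93

Row totals: 117, 120. Column totals: 127, 110. Grand total N = 237.
Expected counts (row total × column total / N):
  OS A, Crash: 117×127/237 = 62.696
  OS A, No crash: 117×110/237 = 54.304
  OS B, Crash: 120×127/237 = 64.304
  OS B, No crash: 120×110/237 = 55.696
Contributions (O − E)²/E:
  (59 − 62.696)²/62.696 = 0.2179
  (58 − 54.304)²/54.304 = 0.2516
  (68 − 64.304)²/64.304 = 0.2124
  (52 − 55.696)²/55.696 = 0.2453
χ² = 0.2179 + 0.2516 + 0.2124 + 0.2453 = 0.93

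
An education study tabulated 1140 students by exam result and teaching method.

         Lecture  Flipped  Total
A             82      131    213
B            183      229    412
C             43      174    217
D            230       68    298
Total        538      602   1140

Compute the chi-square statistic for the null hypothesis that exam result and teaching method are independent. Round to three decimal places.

Grand total N = 1140.
Expected counts (row total × column total / N):
  A, Lecture: 213×538/1140 = 100.5211
  A, Flipped: 213×602/1140 = 112.4789
  B, Lecture: 412×538/1140 = 194.4351
  B, Flipped: 412×602/1140 = 217.5649
  C, Lecture: 217×538/1140 = 102.4088
  C, Flipped: 217×602/1140 = 114.5912
  D, Lecture: 298×538/1140 = 140.6351
  D, Flipped: 298×602/1140 = 157.3649
Contributions (O − E)²/E:
  (82 − 100.5211)²/100.5211 = 3.4125
  (131 − 112.4789)²/112.4789 = 3.0497
  (183 − 194.4351)²/194.4351 = 0.6725
  (229 − 217.5649)²/217.5649 = 0.6010
  (43 − 102.4088)²/102.4088 = 34.4639
  (174 − 114.5912)²/114.5912 = 30.8000
  (230 − 140.6351)²/140.6351 = 56.7859
  (68 − 157.3649)²/157.3649 = 50.7488
χ² = 3.4125 + 3.0497 + 0.6725 + 0.6010 + 34.4639 + 30.8000 + 56.7859 + 50.7488 = 180.534

180.534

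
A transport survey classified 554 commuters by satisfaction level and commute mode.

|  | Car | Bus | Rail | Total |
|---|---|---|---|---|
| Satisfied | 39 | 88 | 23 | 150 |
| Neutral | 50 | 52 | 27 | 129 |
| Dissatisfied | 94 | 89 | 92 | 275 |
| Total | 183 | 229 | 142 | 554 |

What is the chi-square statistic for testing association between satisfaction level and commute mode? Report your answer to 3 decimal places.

Grand total N = 554.
Expected counts (row total × column total / N):
  Satisfied, Car: 150×183/554 = 49.54874
  Satisfied, Bus: 150×229/554 = 62.00361
  Satisfied, Rail: 150×142/554 = 38.44765
  Neutral, Car: 129×183/554 = 42.61191
  Neutral, Bus: 129×229/554 = 53.32310
  Neutral, Rail: 129×142/554 = 33.06498
  Dissatisfied, Car: 275×183/554 = 90.83935
  Dissatisfied, Bus: 275×229/554 = 113.67329
  Dissatisfied, Rail: 275×142/554 = 70.48736
Contributions (O − E)²/E:
  (39 − 49.54874)²/49.54874 = 2.2458
  (88 − 62.00361)²/62.00361 = 10.8996
  (23 − 38.44765)²/38.44765 = 6.2066
  (50 − 42.61191)²/42.61191 = 1.2810
  (52 − 53.32310)²/53.32310 = 0.0328
  (27 − 33.06498)²/33.06498 = 1.1125
  (94 − 90.83935)²/90.83935 = 0.1100
  (89 − 113.67329)²/113.67329 = 5.3554
  (92 − 70.48736)²/70.48736 = 6.5656
χ² = 2.2458 + 10.8996 + 6.2066 + 1.2810 + 0.0328 + 1.1125 + 0.1100 + 5.3554 + 6.5656 = 33.809

33.809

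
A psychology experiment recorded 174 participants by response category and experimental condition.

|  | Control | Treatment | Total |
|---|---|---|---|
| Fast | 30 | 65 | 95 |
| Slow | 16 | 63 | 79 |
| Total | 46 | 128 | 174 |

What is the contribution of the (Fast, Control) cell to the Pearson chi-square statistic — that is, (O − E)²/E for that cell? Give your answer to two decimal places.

Row total (Fast) = 95; column total (Control) = 46; N = 174.
Expected count E = 95 × 46 / 174 = 25.115.
Contribution = (O − E)²/E = (30 − 25.115)² / 25.115 = 0.95.

0.95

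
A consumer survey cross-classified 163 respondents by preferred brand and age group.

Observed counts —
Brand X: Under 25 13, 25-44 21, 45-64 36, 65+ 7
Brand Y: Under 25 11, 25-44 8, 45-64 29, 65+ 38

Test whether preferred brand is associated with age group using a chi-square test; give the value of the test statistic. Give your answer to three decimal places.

Row totals: 77, 86. Column totals: 24, 29, 65, 45. Grand total N = 163.
Expected counts (row total × column total / N):
  Brand X, Under 25: 77×24/163 = 11.3374
  Brand X, 25-44: 77×29/163 = 13.6994
  Brand X, 45-64: 77×65/163 = 30.7055
  Brand X, 65+: 77×45/163 = 21.2577
  Brand Y, Under 25: 86×24/163 = 12.6626
  Brand Y, 25-44: 86×29/163 = 15.3006
  Brand Y, 45-64: 86×65/163 = 34.2945
  Brand Y, 65+: 86×45/163 = 23.7423
Contributions (O − E)²/E:
  (13 − 11.3374)²/11.3374 = 0.2438
  (21 − 13.6994)²/13.6994 = 3.8906
  (36 − 30.7055)²/30.7055 = 0.9129
  (7 − 21.2577)²/21.2577 = 9.5627
  (11 − 12.6626)²/12.6626 = 0.2183
  (8 − 15.3006)²/15.3006 = 3.4834
  (29 − 34.2945)²/34.2945 = 0.8174
  (38 − 23.7423)²/23.7423 = 8.5620
χ² = 0.2438 + 3.8906 + 0.9129 + 9.5627 + 0.2183 + 3.4834 + 0.8174 + 8.5620 = 27.691

27.691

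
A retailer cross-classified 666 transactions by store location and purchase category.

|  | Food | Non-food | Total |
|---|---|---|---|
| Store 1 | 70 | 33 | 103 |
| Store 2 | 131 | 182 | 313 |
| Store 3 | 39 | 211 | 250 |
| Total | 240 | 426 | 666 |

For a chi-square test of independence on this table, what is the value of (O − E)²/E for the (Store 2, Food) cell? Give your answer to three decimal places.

2.939

Row total (Store 2) = 313; column total (Food) = 240; N = 666.
Expected count E = 313 × 240 / 666 = 112.7928.
Contribution = (O − E)²/E = (131 − 112.7928)² / 112.7928 = 2.939.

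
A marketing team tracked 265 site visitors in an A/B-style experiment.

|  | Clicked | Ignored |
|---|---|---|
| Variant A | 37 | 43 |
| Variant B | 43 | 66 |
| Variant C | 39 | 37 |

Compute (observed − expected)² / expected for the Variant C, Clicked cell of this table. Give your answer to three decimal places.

Row total (Variant C) = 76; column total (Clicked) = 119; N = 265.
Expected count E = 76 × 119 / 265 = 34.1283.
Contribution = (O − E)²/E = (39 − 34.1283)² / 34.1283 = 0.695.

0.695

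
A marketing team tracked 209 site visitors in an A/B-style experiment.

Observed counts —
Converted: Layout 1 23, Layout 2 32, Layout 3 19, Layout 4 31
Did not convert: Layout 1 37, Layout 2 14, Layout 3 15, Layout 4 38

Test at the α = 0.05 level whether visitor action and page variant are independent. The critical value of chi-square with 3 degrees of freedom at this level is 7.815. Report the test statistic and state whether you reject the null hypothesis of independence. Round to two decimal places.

Row totals: 105, 104. Column totals: 60, 46, 34, 69. Grand total N = 209.
Expected counts (row total × column total / N):
  Converted, Layout 1: 105×60/209 = 30.144
  Converted, Layout 2: 105×46/209 = 23.110
  Converted, Layout 3: 105×34/209 = 17.081
  Converted, Layout 4: 105×69/209 = 34.665
  Did not convert, Layout 1: 104×60/209 = 29.856
  Did not convert, Layout 2: 104×46/209 = 22.890
  Did not convert, Layout 3: 104×34/209 = 16.919
  Did not convert, Layout 4: 104×69/209 = 34.335
Contributions (O − E)²/E:
  (23 − 30.144)²/30.144 = 1.6931
  (32 − 23.110)²/23.110 = 3.4198
  (19 − 17.081)²/17.081 = 0.2156
  (31 − 34.665)²/34.665 = 0.3875
  (37 − 29.856)²/29.856 = 1.7094
  (14 − 22.890)²/22.890 = 3.4527
  (15 − 16.919)²/16.919 = 0.2177
  (38 − 34.335)²/34.335 = 0.3912
χ² = 1.6931 + 3.4198 + 0.2156 + 0.3875 + 1.7094 + 3.4527 + 0.2177 + 0.3912 = 11.49
df = (2−1)(4−1) = 3. Since 11.49 > 7.815, reject the null hypothesis of independence at α = 0.05.

11.49; reject H₀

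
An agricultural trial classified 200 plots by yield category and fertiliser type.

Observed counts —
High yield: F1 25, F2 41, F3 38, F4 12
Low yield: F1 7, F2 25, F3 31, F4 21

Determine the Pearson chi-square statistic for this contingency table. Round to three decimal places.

Row totals: 116, 84. Column totals: 32, 66, 69, 33. Grand total N = 200.
Expected counts (row total × column total / N):
  High yield, F1: 116×32/200 = 18.5600
  High yield, F2: 116×66/200 = 38.2800
  High yield, F3: 116×69/200 = 40.0200
  High yield, F4: 116×33/200 = 19.1400
  Low yield, F1: 84×32/200 = 13.4400
  Low yield, F2: 84×66/200 = 27.7200
  Low yield, F3: 84×69/200 = 28.9800
  Low yield, F4: 84×33/200 = 13.8600
Contributions (O − E)²/E:
  (25 − 18.5600)²/18.5600 = 2.2346
  (41 − 38.2800)²/38.2800 = 0.1933
  (38 − 40.0200)²/40.0200 = 0.1020
  (12 − 19.1400)²/19.1400 = 2.6635
  (7 − 13.4400)²/13.4400 = 3.0858
  (25 − 27.7200)²/27.7200 = 0.2669
  (31 − 28.9800)²/28.9800 = 0.1408
  (21 − 13.8600)²/13.8600 = 3.6782
χ² = 2.2346 + 0.1933 + 0.1020 + 2.6635 + 3.0858 + 0.2669 + 0.1408 + 3.6782 = 12.365

12.365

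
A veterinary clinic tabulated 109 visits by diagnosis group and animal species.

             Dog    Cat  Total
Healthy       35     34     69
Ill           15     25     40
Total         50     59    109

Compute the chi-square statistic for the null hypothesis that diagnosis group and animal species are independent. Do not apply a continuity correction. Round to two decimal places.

Grand total N = 109.
Expected counts (row total × column total / N):
  Healthy, Dog: 69×50/109 = 31.651
  Healthy, Cat: 69×59/109 = 37.349
  Ill, Dog: 40×50/109 = 18.349
  Ill, Cat: 40×59/109 = 21.651
Contributions (O − E)²/E:
  (35 − 31.651)²/31.651 = 0.3544
  (34 − 37.349)²/37.349 = 0.3003
  (15 − 18.349)²/18.349 = 0.6112
  (25 − 21.651)²/21.651 = 0.5180
χ² = 0.3544 + 0.3003 + 0.6112 + 0.5180 = 1.78

1.78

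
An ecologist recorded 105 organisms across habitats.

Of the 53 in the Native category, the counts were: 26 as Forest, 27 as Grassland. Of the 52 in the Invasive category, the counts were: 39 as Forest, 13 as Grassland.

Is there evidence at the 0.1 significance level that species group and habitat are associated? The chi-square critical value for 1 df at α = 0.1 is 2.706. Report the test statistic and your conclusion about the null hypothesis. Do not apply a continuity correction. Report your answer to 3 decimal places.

7.491; reject H₀

Row totals: 53, 52. Column totals: 65, 40. Grand total N = 105.
Expected counts (row total × column total / N):
  Native, Forest: 53×65/105 = 32.8095
  Native, Grassland: 53×40/105 = 20.1905
  Invasive, Forest: 52×65/105 = 32.1905
  Invasive, Grassland: 52×40/105 = 19.8095
Contributions (O − E)²/E:
  (26 − 32.8095)²/32.8095 = 1.4133
  (27 − 20.1905)²/20.1905 = 2.2966
  (39 − 32.1905)²/32.1905 = 1.4405
  (13 − 19.8095)²/19.8095 = 2.3408
χ² = 1.4133 + 2.2966 + 1.4405 + 2.3408 = 7.491
df = (2−1)(2−1) = 1. Since 7.491 > 2.706, reject the null hypothesis of independence at α = 0.1.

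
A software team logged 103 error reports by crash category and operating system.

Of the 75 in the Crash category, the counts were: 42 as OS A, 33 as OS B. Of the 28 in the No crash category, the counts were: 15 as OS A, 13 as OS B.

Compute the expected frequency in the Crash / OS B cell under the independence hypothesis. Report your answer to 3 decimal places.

Row total (Crash) = 75; column total (OS B) = 46; grand total N = 103.
Expected count = (row total × column total) / N = 75 × 46 / 103 = 33.495.

33.495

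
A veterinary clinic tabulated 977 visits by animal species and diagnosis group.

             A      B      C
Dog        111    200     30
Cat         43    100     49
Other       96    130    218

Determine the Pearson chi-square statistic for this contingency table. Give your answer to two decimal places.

Row totals: 341, 192, 444. Column totals: 250, 430, 297. Grand total N = 977.
Expected counts (row total × column total / N):
  Dog, A: 341×250/977 = 87.257
  Dog, B: 341×430/977 = 150.082
  Dog, C: 341×297/977 = 103.661
  Cat, A: 192×250/977 = 49.130
  Cat, B: 192×430/977 = 84.504
  Cat, C: 192×297/977 = 58.366
  Other, A: 444×250/977 = 113.613
  Other, B: 444×430/977 = 195.415
  Other, C: 444×297/977 = 134.972
Contributions (O − E)²/E:
  (111 − 87.257)²/87.257 = 6.4606
  (200 − 150.082)²/150.082 = 16.6030
  (30 − 103.661)²/103.661 = 52.3431
  (43 − 49.130)²/49.130 = 0.7648
  (100 − 84.504)²/84.504 = 2.8416
  (49 − 58.366)²/58.366 = 1.5030
  (96 − 113.613)²/113.613 = 2.7305
  (130 − 195.415)²/195.415 = 21.8976
  (218 − 134.972)²/134.972 = 51.0747
χ² = 6.4606 + 16.6030 + 52.3431 + 0.7648 + 2.8416 + 1.5030 + 2.7305 + 21.8976 + 51.0747 = 156.22

156.22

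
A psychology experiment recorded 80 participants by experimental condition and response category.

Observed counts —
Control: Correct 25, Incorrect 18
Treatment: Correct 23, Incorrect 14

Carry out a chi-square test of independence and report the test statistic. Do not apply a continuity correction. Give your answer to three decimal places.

Row totals: 43, 37. Column totals: 48, 32. Grand total N = 80.
Expected counts (row total × column total / N):
  Control, Correct: 43×48/80 = 25.8000
  Control, Incorrect: 43×32/80 = 17.2000
  Treatment, Correct: 37×48/80 = 22.2000
  Treatment, Incorrect: 37×32/80 = 14.8000
Contributions (O − E)²/E:
  (25 − 25.8000)²/25.8000 = 0.0248
  (18 − 17.2000)²/17.2000 = 0.0372
  (23 − 22.2000)²/22.2000 = 0.0288
  (14 − 14.8000)²/14.8000 = 0.0432
χ² = 0.0248 + 0.0372 + 0.0288 + 0.0432 = 0.134

0.134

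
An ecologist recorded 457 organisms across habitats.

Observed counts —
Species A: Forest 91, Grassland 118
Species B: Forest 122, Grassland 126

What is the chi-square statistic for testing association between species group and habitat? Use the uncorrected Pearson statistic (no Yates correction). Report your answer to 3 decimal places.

1.456

Row totals: 209, 248. Column totals: 213, 244. Grand total N = 457.
Expected counts (row total × column total / N):
  Species A, Forest: 209×213/457 = 97.4114
  Species A, Grassland: 209×244/457 = 111.5886
  Species B, Forest: 248×213/457 = 115.5886
  Species B, Grassland: 248×244/457 = 132.4114
Contributions (O − E)²/E:
  (91 − 97.4114)²/97.4114 = 0.4220
  (118 − 111.5886)²/111.5886 = 0.3684
  (122 − 115.5886)²/115.5886 = 0.3556
  (126 − 132.4114)²/132.4114 = 0.3104
χ² = 0.4220 + 0.3684 + 0.3556 + 0.3104 = 1.456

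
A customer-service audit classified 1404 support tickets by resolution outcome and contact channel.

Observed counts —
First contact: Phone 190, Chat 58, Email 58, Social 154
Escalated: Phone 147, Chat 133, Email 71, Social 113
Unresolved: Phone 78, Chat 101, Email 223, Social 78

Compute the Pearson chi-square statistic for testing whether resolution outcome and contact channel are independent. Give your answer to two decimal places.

Row totals: 460, 464, 480. Column totals: 415, 292, 352, 345. Grand total N = 1404.
Expected counts (row total × column total / N):
  First contact, Phone: 460×415/1404 = 135.969
  First contact, Chat: 460×292/1404 = 95.670
  First contact, Email: 460×352/1404 = 115.328
  First contact, Social: 460×345/1404 = 113.034
  Escalated, Phone: 464×415/1404 = 137.151
  Escalated, Chat: 464×292/1404 = 96.501
  Escalated, Email: 464×352/1404 = 116.330
  Escalated, Social: 464×345/1404 = 114.017
  Unresolved, Phone: 480×415/1404 = 141.880
  Unresolved, Chat: 480×292/1404 = 99.829
  Unresolved, Email: 480×352/1404 = 120.342
  Unresolved, Social: 480×345/1404 = 117.949
Contributions (O − E)²/E:
  (190 − 135.969)²/135.969 = 21.4707
  (58 − 95.670)²/95.670 = 14.8325
  (58 − 115.328)²/115.328 = 28.4970
  (154 − 113.034)²/113.034 = 14.8470
  (147 − 137.151)²/137.151 = 0.7073
  (133 − 96.501)²/96.501 = 13.8048
  (71 − 116.330)²/116.330 = 17.6636
  (113 − 114.017)²/114.017 = 0.0091
  (78 − 141.880)²/141.880 = 28.7613
  (101 − 99.829)²/99.829 = 0.0137
  (223 − 120.342)²/120.342 = 87.5726
  (78 − 117.949)²/117.949 = 13.5306
χ² = 21.4707 + 14.8325 + 28.4970 + 14.8470 + 0.7073 + 13.8048 + 17.6636 + 0.0091 + 28.7613 + 0.0137 + 87.5726 + 13.5306 = 241.71

241.71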